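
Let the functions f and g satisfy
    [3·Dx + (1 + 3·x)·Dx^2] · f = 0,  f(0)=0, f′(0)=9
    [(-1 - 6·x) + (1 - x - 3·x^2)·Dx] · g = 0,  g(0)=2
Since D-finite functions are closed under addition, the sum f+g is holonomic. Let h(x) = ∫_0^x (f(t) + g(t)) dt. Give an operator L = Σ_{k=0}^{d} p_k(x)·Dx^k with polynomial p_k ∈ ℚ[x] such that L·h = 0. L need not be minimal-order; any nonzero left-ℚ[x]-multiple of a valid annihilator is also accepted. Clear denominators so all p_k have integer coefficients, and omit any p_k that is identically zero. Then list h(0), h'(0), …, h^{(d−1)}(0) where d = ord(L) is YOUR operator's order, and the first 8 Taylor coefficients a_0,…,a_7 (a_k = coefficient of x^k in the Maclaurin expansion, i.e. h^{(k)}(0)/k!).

L = (-270 - 1422·x - 3780·x^2 - 2916·x^3 - 2916·x^4)·Dx^2 + (-24 - 468·x - 2736·x^2 - 5616·x^3 - 5994·x^4 - 4860·x^5)·Dx^3 + (11 + 79·x + 129·x^2 - 171·x^3 - 783·x^4 - 1377·x^5 - 972·x^6)·Dx^4  (order 4).
h: a_k = 0, 2, 11/2, -11/6, 41/4, -91/20, 1129/30, -341/14, …
ICs: h(0) = 0, h′(0) = 2, h′′(0) = 11, h′′′(0) = -11.

f: a_k = 0, 9, -27/2, 27, -243/4, 729/5, -729/2, 6561/7, …
g: a_k = 2, 2, 8, 14, 38, 80, 194, 434, …
Weyl lclm of L_f,L_g ⇒ L₀ (ord ≤ 3).
h=∫h₀ ⇒ L = L₀·Dx.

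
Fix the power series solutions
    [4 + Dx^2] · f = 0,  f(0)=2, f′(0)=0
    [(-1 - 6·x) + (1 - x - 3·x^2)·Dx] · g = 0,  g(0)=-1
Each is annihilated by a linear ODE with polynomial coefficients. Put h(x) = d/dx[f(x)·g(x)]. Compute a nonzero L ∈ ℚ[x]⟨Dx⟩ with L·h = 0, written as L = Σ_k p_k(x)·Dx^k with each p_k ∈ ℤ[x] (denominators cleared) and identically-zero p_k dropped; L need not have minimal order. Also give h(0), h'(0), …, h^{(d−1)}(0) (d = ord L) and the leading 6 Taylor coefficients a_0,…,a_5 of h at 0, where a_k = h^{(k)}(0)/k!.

L = (10 - 16·x - 40·x^2 + 48·x^3 + 72·x^4) + (5 + 34·x + 36·x^2 + 72·x^3)·Dx + (-1 - x - x^2 + 12·x^3 + 18·x^4)·Dx^2  (order 2).
h: a_k = -2, -8, -30, -280/3, -800/3, -11084/15, …
ICs: h(0) = -2, h′(0) = -8.

f: a_k = 2, 0, -4, 0, 4/3, 0, …
g: a_k = -1, -1, -4, -7, -19, -40, …
f·g: L₀ = L_f ⊗_s L_g, ord ≤ 2·1.
Differentiate: ansatz ord ≤ ord L₀ ⇒ L.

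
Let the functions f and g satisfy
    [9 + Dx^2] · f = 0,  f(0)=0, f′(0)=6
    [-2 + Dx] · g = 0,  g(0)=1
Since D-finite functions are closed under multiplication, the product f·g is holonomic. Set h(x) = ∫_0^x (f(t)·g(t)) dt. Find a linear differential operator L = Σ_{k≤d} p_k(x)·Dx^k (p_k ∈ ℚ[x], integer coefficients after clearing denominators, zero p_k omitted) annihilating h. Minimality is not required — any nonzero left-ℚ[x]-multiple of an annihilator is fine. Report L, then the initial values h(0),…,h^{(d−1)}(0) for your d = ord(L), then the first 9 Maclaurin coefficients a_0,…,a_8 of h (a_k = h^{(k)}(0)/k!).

L = 13·Dx - 4·Dx^2 + Dx^3  (order 3).
h: a_k = 0, 0, 3, 4, 3/4, -2, -199/120, -23/70, 1483/6720, …
ICs: h(0) = 0, h′(0) = 0, h′′(0) = 6.

f: a_k = 0, 6, 0, -9, 0, 81/20, 0, -243/280, 0, …
g: a_k = 1, 2, 2, 4/3, 2/3, 4/15, 4/45, 8/315, 2/315, …
f·g: L₀ = L_f ⊗_s L_g, ord ≤ 2·1.
h=∫₀ˣh₀: take L = L₀·Dx.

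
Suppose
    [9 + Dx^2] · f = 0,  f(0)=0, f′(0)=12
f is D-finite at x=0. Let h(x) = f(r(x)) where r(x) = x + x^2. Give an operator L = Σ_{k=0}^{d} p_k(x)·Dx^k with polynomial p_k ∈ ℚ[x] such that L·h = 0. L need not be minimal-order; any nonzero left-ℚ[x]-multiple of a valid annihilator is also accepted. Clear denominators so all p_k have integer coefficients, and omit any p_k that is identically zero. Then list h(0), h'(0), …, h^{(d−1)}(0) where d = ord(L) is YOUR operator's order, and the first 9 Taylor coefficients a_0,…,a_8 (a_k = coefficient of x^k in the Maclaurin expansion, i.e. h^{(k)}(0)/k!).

L = (9 + 54·x + 108·x^2 + 72·x^3) - 2·Dx + (1 + 2·x)·Dx^2  (order 2).
h: a_k = 0, 12, 12, -18, -54, -459/10, 45/2, 11097/140, 1377/20, …
ICs: h(0) = 0, h′(0) = 12.

f: a_k = 0, 12, 0, -18, 0, 81/10, 0, -243/140, 0, …
L₀ from L_f via x↦r, Dx↦r'^{-1}Dx.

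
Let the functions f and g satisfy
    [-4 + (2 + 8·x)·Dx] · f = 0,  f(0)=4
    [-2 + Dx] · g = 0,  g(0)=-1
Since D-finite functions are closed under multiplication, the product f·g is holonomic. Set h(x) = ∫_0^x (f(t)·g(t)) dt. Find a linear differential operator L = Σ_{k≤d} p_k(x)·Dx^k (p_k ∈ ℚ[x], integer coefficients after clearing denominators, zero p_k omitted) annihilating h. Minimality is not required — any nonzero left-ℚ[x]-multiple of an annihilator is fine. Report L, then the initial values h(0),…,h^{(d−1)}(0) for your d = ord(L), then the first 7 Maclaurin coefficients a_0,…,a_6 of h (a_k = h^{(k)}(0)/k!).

f: a_k = 4, 8, -8, 16, -40, 112, -336, …
g: a_k = -1, -2, -2, -4/3, -2/3, -4/15, -4/45, …
L₀ := L_f ⊗_s L_g (sym. prod.), ord ≤ 1.
h=∫₀ˣh₀: take L = L₀·Dx.
L = (-4 - 8·x)·Dx + (1 + 4·x)·Dx^2  (order 2).
h: a_k = 0, -4, -8, -16/3, -16/3, 32/15, -448/45, …
ICs: h(0) = 0, h′(0) = -4.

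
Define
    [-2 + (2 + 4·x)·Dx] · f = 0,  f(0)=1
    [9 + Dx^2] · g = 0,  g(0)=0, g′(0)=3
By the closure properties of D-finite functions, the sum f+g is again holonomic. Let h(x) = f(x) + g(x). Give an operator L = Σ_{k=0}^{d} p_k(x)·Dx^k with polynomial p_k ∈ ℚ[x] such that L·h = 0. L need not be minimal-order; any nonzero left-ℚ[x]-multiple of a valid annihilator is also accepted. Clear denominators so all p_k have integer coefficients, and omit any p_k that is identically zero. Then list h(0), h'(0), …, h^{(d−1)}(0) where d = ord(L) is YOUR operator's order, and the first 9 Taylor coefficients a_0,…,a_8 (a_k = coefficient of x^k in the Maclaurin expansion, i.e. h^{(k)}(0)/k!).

f: a_k = 1, 1, -1/2, 1/2, -5/8, 7/8, -21/16, 33/16, -429/128, …
g: a_k = 0, 3, 0, -9/2, 0, 81/40, 0, -243/560, 0, …
Sum ⇒ L₀ = lclm(L_f,L_g) in ℚ(x)⟨Dx⟩.
L = (-27 - 81·x - 81·x^2) + (18 + 117·x + 243·x^2 + 162·x^3)·Dx + (-3 - 9·x - 9·x^2)·Dx^2 + (2 + 13·x + 27·x^2 + 18·x^3)·Dx^3  (order 3).
h: a_k = 1, 4, -1/2, -4, -5/8, 29/10, -21/16, 57/35, -429/128, …
ICs: h(0) = 1, h′(0) = 4, h′′(0) = -1.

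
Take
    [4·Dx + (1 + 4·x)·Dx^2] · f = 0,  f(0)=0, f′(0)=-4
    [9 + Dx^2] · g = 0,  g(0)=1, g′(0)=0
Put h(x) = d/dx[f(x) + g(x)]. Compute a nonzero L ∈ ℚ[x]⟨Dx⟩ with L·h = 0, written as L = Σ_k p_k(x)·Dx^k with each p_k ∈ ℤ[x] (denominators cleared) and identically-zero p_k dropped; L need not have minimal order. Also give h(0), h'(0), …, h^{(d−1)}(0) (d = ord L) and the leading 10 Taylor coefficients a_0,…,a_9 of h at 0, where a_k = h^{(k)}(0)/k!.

f: a_k = 0, -4, 8, -64/3, 64, -1024/5, 2048/3, -16384/7, 8192, -262144/9, …
g: a_k = 1, 0, -9/2, 0, 27/8, 0, -81/80, 0, 729/4480, 0, …
Weyl lclm of L_f,L_g ⇒ L₀ (ord ≤ 4).
Derive L from L₀ (diff closure).
L = (3780 + 2592·x + 5184·x^2) + (369 + 2124·x + 3888·x^2 + 5184·x^3)·Dx + (420 + 288·x + 576·x^2)·Dx^2 + (41 + 236·x + 432·x^2 + 576·x^3)·Dx^3  (order 3).
h: a_k = -4, 7, -64, 539/2, -1024, 163597/40, -16384, 36700889/560, -262144, 4697619751/4480, …
ICs: h(0) = -4, h′(0) = 7, h′′(0) = -128.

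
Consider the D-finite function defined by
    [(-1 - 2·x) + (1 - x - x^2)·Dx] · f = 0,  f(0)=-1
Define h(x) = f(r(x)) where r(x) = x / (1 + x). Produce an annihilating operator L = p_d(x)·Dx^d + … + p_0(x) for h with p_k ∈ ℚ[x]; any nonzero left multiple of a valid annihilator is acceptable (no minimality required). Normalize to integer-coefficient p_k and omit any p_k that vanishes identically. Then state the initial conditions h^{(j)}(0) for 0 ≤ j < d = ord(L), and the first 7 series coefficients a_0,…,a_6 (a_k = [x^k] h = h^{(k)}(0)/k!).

f: a_k = -1, -1, -2, -3, -5, -8, -13, …
Change of var in L_f (x↦r) gives L₀.
L = (1 + 3·x) + (-1 - 2·x + x^3)·Dx  (order 1).
h: a_k = -1, -1, -1, 0, -1, 1, -2, …
ICs: h(0) = -1.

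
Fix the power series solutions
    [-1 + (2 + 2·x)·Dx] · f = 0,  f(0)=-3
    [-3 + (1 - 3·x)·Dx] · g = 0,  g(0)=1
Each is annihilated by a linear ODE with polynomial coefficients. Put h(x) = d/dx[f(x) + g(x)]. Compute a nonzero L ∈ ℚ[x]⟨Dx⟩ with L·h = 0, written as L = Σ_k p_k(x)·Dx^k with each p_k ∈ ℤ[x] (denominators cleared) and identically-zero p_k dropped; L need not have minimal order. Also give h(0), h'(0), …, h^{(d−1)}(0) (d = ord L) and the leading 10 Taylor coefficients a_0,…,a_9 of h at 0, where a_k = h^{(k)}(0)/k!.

L = (-126 - 54·x) + (-213 - 450·x - 189·x^2)·Dx + (26 - 34·x - 114·x^2 - 54·x^3)·Dx^2  (order 2).
h: a_k = 3/2, 75/4, 1287/16, 10383/32, 310935/256, 2239677/512, 31352139/2048, 214992135/4096, 11609486487/65536, 77396741745/131072, …
ICs: h(0) = 3/2, h′(0) = 75/4.

f: a_k = -3, -3/2, 3/8, -3/16, 15/128, -21/256, 63/1024, -99/2048, 1287/32768, -2145/65536, …
g: a_k = 1, 3, 9, 27, 81, 243, 729, 2187, 6561, 19683, …
L₀ := lclm(L_f,L_g); ord L₀ ≤ 1+1.
h=h₀': d/dx-closure on L₀ ⇒ L.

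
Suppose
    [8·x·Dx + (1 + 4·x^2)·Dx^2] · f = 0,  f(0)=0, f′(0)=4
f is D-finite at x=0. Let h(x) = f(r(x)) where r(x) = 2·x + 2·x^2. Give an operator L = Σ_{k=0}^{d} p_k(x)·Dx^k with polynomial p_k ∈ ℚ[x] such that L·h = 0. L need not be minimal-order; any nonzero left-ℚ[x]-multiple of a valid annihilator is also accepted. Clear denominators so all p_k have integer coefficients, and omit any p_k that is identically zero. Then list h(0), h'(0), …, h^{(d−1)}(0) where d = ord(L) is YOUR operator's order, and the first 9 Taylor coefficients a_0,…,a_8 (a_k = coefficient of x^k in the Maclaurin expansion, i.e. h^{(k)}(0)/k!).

L = (-2 + 32·x + 128·x^2 + 192·x^3 + 96·x^4)·Dx + (1 + 2·x + 16·x^2 + 64·x^3 + 80·x^4 + 32·x^5)·Dx^2  (order 2).
h: a_k = 0, 8, 8, -128/3, -128, 1408/5, 6016/3, -4096/7, -28672, …
ICs: h(0) = 0, h′(0) = 8.

f: a_k = 0, 4, 0, -16/3, 0, 64/5, 0, -256/7, 0, …
Substitute x→r, Dx→(1/r')Dx; clear ⇒ L₀.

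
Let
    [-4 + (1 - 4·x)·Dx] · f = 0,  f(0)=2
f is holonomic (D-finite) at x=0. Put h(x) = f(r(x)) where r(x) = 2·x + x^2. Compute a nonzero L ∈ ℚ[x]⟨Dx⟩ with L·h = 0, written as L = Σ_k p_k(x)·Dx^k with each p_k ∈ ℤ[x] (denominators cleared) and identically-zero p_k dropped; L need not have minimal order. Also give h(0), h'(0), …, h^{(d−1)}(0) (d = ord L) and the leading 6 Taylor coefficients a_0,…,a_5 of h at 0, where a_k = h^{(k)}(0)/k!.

L = (8 + 8·x) + (-1 + 8·x + 4·x^2)·Dx  (order 1).
h: a_k = 2, 16, 136, 1152, 9760, 82688, …
ICs: h(0) = 2.

f: a_k = 2, 8, 32, 128, 512, 2048, …
Change of var in L_f (x↦r) gives L₀.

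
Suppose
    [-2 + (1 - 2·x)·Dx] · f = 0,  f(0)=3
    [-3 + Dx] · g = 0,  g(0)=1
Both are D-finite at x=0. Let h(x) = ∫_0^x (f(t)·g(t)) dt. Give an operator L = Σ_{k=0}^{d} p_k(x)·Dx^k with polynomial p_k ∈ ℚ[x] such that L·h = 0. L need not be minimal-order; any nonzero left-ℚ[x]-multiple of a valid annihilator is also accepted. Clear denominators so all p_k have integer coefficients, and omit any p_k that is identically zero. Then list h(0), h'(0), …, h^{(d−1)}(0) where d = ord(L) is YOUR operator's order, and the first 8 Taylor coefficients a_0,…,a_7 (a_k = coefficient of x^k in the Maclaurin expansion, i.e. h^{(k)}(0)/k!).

L = (5 - 6·x)·Dx + (-1 + 2·x)·Dx^2  (order 2).
h: a_k = 0, 3, 15/2, 29/2, 201/8, 1689/40, 5711/80, 1965/16, …
ICs: h(0) = 0, h′(0) = 3.

f: a_k = 3, 6, 12, 24, 48, 96, 192, 384, …
g: a_k = 1, 3, 9/2, 9/2, 27/8, 81/40, 81/80, 243/560, …
f·g: L₀ = L_f ⊗_s L_g, ord ≤ 1·1.
h=∫h₀ ⇒ L = L₀·Dx.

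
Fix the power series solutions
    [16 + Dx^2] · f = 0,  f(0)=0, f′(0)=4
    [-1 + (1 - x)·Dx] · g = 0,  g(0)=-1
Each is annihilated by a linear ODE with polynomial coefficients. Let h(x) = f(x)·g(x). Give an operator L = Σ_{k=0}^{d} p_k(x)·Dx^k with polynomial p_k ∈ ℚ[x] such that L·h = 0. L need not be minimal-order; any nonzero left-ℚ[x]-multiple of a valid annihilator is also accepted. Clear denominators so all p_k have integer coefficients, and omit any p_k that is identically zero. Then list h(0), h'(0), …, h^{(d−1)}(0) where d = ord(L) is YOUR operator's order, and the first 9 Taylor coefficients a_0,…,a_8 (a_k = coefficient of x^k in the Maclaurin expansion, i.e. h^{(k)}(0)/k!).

f: a_k = 0, 4, 0, -32/3, 0, 128/15, 0, -1024/315, 0, …
g: a_k = -1, -1, -1, -1, -1, -1, -1, -1, -1, …
Sym-product of L_f,L_g gives L₀ (≤ ord 2).
L = (-16 + 16·x) + 2·Dx + (-1 + x)·Dx^2  (order 2).
h: a_k = 0, -4, -4, 20/3, 20/3, -28/15, -28/15, 436/315, 436/315, …
ICs: h(0) = 0, h′(0) = -4.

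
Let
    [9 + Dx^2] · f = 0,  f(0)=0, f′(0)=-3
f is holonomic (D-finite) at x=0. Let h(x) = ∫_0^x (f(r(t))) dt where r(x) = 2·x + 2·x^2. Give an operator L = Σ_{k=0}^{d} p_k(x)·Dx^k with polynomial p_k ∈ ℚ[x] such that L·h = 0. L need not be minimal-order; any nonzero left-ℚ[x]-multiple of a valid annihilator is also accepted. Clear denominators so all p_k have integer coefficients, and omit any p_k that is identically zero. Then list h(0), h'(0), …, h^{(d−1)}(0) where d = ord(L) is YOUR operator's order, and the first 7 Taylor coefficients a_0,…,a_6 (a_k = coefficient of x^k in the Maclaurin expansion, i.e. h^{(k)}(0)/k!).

L = (36 + 216·x + 432·x^2 + 288·x^3)·Dx - 2·Dx^2 + (1 + 2·x)·Dx^3  (order 3).
h: a_k = 0, 0, -3, -2, 9, 108/5, 36/5, …
ICs: h(0) = 0, h′(0) = 0, h′′(0) = -6.

f: a_k = 0, -3, 0, 9/2, 0, -81/40, 0, …
L₀ from L_f via x↦r, Dx↦r'^{-1}Dx.
∫: right-multiply L₀ by Dx.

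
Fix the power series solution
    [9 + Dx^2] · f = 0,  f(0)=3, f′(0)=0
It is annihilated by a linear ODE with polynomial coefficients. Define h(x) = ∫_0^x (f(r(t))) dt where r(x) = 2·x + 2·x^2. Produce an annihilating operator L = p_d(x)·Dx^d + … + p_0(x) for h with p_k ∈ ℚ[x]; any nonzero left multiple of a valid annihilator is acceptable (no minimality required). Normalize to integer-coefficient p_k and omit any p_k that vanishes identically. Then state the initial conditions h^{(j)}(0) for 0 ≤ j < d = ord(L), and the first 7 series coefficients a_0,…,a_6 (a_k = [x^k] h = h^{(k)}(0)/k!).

L = (36 + 216·x + 432·x^2 + 288·x^3)·Dx - 2·Dx^2 + (1 + 2·x)·Dx^3  (order 3).
h: a_k = 0, 3, 0, -18, -27, 108/5, 108, …
ICs: h(0) = 0, h′(0) = 3, h′′(0) = 0.

f: a_k = 3, 0, -27/2, 0, 81/8, 0, -243/80, …
h₀=f(r): pull back L_f along r ⇒ L₀.
∫: right-multiply L₀ by Dx.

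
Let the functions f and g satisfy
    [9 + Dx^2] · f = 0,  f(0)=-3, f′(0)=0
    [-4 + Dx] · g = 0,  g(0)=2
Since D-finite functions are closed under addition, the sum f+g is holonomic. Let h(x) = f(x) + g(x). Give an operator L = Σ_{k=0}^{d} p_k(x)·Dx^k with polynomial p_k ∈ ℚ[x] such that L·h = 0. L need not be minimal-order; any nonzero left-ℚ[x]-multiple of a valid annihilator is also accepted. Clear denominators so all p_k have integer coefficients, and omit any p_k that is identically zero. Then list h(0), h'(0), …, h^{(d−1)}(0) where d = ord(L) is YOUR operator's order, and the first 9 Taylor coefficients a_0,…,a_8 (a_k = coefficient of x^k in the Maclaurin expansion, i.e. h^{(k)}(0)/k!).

L = -36 + 9·Dx - 4·Dx^2 + Dx^3  (order 3).
h: a_k = -1, 8, 59/2, 64/3, 269/24, 256/15, 10379/720, 2048/315, 111389/40320, …
ICs: h(0) = -1, h′(0) = 8, h′′(0) = 59.

f: a_k = -3, 0, 27/2, 0, -81/8, 0, 243/80, 0, -2187/4480, …
g: a_k = 2, 8, 16, 64/3, 64/3, 256/15, 512/45, 2048/315, 1024/315, …
f+g: L₀ = lclm(L_f,L_g), ord ≤ 2+1.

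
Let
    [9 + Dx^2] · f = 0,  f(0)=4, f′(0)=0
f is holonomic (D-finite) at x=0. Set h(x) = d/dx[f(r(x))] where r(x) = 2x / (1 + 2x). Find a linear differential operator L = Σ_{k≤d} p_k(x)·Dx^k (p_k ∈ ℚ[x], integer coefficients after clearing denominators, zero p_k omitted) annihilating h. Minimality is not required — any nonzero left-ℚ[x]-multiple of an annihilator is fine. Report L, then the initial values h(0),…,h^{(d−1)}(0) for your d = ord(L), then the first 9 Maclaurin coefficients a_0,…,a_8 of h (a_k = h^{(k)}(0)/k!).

f: a_k = 4, 0, -18, 0, 27/2, 0, -81/20, 0, 729/1120, …
h₀=f(r): pull back L_f along r ⇒ L₀.
Derive L from L₀ (diff closure).
L = (60 + 96·x + 96·x^2) + (12 + 72·x + 144·x^2 + 96·x^3)·Dx + (1 + 8·x + 24·x^2 + 32·x^3 + 16·x^4)·Dx^2  (order 2).
h: a_k = 0, -144, 864, -2592, 2880, 78624/5, -616896/5, 18787392/35, -62964864/35, …
ICs: h(0) = 0, h′(0) = -144.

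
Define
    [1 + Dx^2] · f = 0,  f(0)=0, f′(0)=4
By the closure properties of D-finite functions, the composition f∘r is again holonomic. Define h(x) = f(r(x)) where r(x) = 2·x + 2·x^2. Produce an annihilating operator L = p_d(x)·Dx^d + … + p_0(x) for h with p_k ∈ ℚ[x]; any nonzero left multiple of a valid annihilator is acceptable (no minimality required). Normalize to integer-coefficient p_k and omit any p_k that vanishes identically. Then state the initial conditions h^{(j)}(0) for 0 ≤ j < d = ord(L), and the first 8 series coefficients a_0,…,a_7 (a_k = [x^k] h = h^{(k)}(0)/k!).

f: a_k = 0, 4, 0, -2/3, 0, 1/30, 0, -1/1260, …
Substitute x→r, Dx→(1/r')Dx; clear ⇒ L₀.
L = (4 + 24·x + 48·x^2 + 32·x^3) - 2·Dx + (1 + 2·x)·Dx^2  (order 2).
h: a_k = 0, 8, 8, -16/3, -16, -224/15, 0, 3328/315, …
ICs: h(0) = 0, h′(0) = 8.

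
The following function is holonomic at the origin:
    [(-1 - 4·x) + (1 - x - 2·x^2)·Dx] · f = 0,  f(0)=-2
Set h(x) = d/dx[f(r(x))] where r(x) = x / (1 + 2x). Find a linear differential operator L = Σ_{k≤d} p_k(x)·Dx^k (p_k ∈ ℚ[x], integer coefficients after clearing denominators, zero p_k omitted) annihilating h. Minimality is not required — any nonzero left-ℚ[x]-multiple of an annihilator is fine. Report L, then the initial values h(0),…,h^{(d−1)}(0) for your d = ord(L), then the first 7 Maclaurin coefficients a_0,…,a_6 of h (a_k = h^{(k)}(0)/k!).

f: a_k = -2, -2, -6, -10, -22, -42, -86, …
f∘r: x↦r, Dx↦Dx/r' in L_f ⇒ L₀.
Derive L from L₀ (diff closure).
L = 2 + (-1 - 11·x - 36·x^2 - 36·x^3)·Dx  (order 1).
h: a_k = -2, -4, 18, -72, 270, -972, 3402, …
ICs: h(0) = -2.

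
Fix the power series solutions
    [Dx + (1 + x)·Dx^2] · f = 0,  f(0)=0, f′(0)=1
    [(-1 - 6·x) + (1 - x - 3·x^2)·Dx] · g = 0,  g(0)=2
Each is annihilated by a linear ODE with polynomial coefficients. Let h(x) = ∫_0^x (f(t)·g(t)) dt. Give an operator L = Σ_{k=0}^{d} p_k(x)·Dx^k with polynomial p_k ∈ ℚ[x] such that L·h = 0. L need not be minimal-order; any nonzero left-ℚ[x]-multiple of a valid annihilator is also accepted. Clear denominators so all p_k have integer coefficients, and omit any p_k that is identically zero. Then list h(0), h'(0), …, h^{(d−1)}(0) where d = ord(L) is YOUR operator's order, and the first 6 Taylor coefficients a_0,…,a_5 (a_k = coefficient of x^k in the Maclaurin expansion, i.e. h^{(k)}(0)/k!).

L = (7 + 12·x)·Dx + (1 + 15·x + 15·x^2)·Dx^2 + (-1 + 4·x^2 + 3·x^3)·Dx^3  (order 3).
h: a_k = 0, 0, 1, 1/3, 23/12, 61/30, …
ICs: h(0) = 0, h′(0) = 0, h′′(0) = 2.

f: a_k = 0, 1, -1/2, 1/3, -1/4, 1/5, …
g: a_k = 2, 2, 8, 14, 38, 80, …
L₀ := L_f ⊗_s L_g (sym. prod.), ord ≤ 2.
h=∫₀ˣh₀: take L = L₀·Dx.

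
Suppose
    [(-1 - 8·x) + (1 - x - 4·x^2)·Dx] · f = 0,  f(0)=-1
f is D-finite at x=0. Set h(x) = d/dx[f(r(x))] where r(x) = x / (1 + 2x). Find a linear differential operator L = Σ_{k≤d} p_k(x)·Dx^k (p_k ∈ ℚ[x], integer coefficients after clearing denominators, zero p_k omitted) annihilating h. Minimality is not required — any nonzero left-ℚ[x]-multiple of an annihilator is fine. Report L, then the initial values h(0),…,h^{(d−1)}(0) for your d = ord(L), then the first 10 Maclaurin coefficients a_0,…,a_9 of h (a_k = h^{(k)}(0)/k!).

f: a_k = -1, -1, -5, -9, -29, -65, -181, -441, -1165, -2929, …
h₀=f(r): pull back L_f along r ⇒ L₀.
Differentiate: ansatz ord ≤ ord L₀ ⇒ L.
L = (6 + 12·x + 72·x^2 + 80·x^3) + (-1 - 15·x - 54·x^2 - 36·x^3 + 40·x^4)·Dx  (order 1).
h: a_k = -1, -6, 21, -108, 475, -2034, 8449, -34392, 137799, -545310, …
ICs: h(0) = -1.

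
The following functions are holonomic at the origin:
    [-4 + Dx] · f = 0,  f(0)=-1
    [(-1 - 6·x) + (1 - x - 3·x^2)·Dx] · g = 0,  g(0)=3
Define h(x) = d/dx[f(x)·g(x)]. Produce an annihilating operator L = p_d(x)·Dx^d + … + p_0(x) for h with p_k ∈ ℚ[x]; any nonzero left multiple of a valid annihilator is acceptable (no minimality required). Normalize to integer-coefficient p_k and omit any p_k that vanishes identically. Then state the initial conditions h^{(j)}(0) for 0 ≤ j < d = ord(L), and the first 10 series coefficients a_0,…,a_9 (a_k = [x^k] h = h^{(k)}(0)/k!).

f: a_k = -1, -4, -8, -32/3, -32/3, -128/15, -256/45, -1024/315, -512/315, -2048/2835, …
g: a_k = 3, 3, 12, 21, 57, 120, 291, 651, 1524, 3477, …
h₀=f·g: eliminate ⇒ L₀, order ≤ 1·1.
Differentiate: ansatz ord ≤ ord L₀ ⇒ L.
L = (32 + 26·x - 98·x^2 - 48·x^3 + 144·x^4) + (-5 + 3·x + 29·x^2 - 6·x^3 - 36·x^4)·Dx  (order 1).
h: a_k = -15, -96, -375, -1204, -3508, -9730, -392303/15, -1445824/21, -18726989/105, -431260882/945, …
ICs: h(0) = -15.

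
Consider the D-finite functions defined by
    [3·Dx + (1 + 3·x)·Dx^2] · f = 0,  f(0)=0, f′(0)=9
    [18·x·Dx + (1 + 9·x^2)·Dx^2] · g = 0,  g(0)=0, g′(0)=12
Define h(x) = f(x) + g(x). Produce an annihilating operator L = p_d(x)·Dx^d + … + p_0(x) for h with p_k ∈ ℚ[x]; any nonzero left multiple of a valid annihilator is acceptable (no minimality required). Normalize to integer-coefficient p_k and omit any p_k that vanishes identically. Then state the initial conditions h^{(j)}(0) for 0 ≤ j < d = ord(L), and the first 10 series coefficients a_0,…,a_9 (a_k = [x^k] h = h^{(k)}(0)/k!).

L = (-18 - 162·x + 486·x^2 + 486·x^3)·Dx + (-12 - 36·x + 972·x^3 + 972·x^4)·Dx^2 + (-1 + 3·x + 18·x^2 + 54·x^3 + 243·x^4 + 243·x^5)·Dx^3  (order 3).
h: a_k = 0, 21, -27/2, -9, -243/4, 1701/5, -729/2, -2187/7, -19683/8, 15309, …
ICs: h(0) = 0, h′(0) = 21, h′′(0) = -27.

f: a_k = 0, 9, -27/2, 27, -243/4, 729/5, -729/2, 6561/7, -19683/8, 6561, …
g: a_k = 0, 12, 0, -36, 0, 972/5, 0, -8748/7, 0, 8748, …
Weyl lclm of L_f,L_g ⇒ L₀ (ord ≤ 4).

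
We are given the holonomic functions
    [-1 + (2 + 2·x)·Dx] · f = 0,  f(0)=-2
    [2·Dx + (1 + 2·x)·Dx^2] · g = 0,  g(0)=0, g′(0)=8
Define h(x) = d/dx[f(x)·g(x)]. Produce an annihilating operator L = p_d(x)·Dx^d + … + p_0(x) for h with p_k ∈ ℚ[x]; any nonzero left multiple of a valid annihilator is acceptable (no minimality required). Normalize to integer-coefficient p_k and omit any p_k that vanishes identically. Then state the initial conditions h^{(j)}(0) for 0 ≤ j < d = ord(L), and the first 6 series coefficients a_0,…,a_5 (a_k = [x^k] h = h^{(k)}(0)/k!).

f: a_k = -2, -1, 1/4, -1/8, 5/64, -7/128, …
g: a_k = 0, 8, -8, 32/3, -16, 128/5, …
Sym-product of L_f,L_g gives L₀ (≤ ord 2).
h₀' ⇒ L via d/dx closure of L₀.
L = (-11 - 4·x + 4·x^2) + (-28 - 36·x + 24·x^2 + 32·x^3)·Dx + (-4 - 8·x + 12·x^2 + 32·x^3 + 16·x^4)·Dx^2  (order 2).
h: a_k = -16, 16, -34, 220/3, -3709/24, 12801/40, …
ICs: h(0) = -16, h′(0) = 16.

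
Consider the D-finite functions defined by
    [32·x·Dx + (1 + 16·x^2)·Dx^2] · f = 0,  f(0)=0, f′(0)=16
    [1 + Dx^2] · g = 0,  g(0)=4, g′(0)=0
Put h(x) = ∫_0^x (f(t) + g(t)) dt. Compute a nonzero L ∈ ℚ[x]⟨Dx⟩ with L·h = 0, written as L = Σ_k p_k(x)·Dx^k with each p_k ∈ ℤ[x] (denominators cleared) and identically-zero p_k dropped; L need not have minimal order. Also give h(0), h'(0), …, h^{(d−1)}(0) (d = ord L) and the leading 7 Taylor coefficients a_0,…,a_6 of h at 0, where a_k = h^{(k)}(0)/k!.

f: a_k = 0, 16, 0, -256/3, 0, 4096/5, 0, …
g: a_k = 4, 0, -2, 0, 1/6, 0, -1/180, …
f+g: L₀ = lclm(L_f,L_g), ord ≤ 2+2.
h=∫₀ˣh₀: take L = L₀·Dx.
L = (-6112·x + 99328·x^3 + 8192·x^5)·Dx^2 + (-31 + 1072·x^2 + 25344·x^4 + 4096·x^6)·Dx^3 + (-6112·x + 99328·x^3 + 8192·x^5)·Dx^4 + (-31 + 1072·x^2 + 25344·x^4 + 4096·x^6)·Dx^5  (order 5).
h: a_k = 0, 4, 8, -2/3, -64/3, 1/30, 2048/15, …
ICs: h(0) = 0, h′(0) = 4, h′′(0) = 16, h′′′(0) = -4, h′′′′(0) = -512.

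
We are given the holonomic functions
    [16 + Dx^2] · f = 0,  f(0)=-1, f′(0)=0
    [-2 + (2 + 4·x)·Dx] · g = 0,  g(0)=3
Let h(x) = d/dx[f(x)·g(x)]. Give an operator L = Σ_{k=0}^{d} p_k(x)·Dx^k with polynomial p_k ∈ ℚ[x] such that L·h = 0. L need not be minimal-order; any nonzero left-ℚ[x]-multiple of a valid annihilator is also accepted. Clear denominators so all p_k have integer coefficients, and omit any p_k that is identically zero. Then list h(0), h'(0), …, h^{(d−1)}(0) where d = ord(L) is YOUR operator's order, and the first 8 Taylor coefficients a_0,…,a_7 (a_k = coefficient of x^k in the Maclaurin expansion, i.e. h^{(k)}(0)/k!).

L = (413 + 2688·x + 6784·x^2 + 8192·x^3 + 4096·x^4) + (-26 - 180·x - 384·x^2 - 256·x^3)·Dx + (19 + 140·x + 396·x^2 + 512·x^3 + 256·x^4)·Dx^2  (order 2).
h: a_k = -3, 51, 135/2, -337/2, -905/8, 5281/40, 26677/240, -199649/1680, …
ICs: h(0) = -3, h′(0) = 51.

f: a_k = -1, 0, 8, 0, -32/3, 0, 256/45, 0, …
g: a_k = 3, 3, -3/2, 3/2, -15/8, 21/8, -63/16, 99/16, …
f·g: L₀ = L_f ⊗_s L_g, ord ≤ 2·1.
Derive L from L₀ (diff closure).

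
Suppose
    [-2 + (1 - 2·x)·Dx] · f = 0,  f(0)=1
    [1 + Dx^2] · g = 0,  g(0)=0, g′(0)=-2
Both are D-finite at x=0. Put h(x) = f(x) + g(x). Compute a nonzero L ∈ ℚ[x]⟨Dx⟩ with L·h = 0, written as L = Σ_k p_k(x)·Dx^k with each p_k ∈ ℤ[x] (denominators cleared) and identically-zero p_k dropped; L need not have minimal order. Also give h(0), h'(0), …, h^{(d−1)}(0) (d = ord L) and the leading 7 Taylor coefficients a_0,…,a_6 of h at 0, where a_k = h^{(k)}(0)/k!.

L = (50 - 8·x + 8·x^2) + (-9 + 22·x - 12·x^2 + 8·x^3)·Dx + (50 - 8·x + 8·x^2)·Dx^2 + (-9 + 22·x - 12·x^2 + 8·x^3)·Dx^3  (order 3).
h: a_k = 1, 0, 4, 25/3, 16, 1919/60, 64, …
ICs: h(0) = 1, h′(0) = 0, h′′(0) = 8.

f: a_k = 1, 2, 4, 8, 16, 32, 64, …
g: a_k = 0, -2, 0, 1/3, 0, -1/60, 0, …
Weyl lclm of L_f,L_g ⇒ L₀ (ord ≤ 3).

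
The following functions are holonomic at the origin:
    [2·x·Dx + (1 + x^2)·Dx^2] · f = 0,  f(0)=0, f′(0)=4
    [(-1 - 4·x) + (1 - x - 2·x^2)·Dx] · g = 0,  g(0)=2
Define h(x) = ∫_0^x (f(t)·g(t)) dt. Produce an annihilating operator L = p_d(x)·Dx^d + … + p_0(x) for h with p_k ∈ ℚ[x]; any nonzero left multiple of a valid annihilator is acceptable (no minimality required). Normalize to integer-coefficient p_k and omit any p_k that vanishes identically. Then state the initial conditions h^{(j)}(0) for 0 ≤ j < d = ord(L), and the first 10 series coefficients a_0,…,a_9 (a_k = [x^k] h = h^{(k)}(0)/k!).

L = (4 + 2·x + 12·x^2)·Dx + (2 + 6·x + 4·x^2 + 12·x^3)·Dx^2 + (-1 + x + x^2 + x^3 + 2·x^4)·Dx^3  (order 3).
h: a_k = 0, 0, 4, 8/3, 16/3, 112/15, 68/5, 2344/105, 4178/105, 1472/21, …
ICs: h(0) = 0, h′(0) = 0, h′′(0) = 8.

f: a_k = 0, 4, 0, -4/3, 0, 4/5, 0, -4/7, 0, 4/9, …
g: a_k = 2, 2, 6, 10, 22, 42, 86, 170, 342, 682, …
L₀ := L_f ⊗_s L_g (sym. prod.), ord ≤ 2.
Integrate: L := L₀·Dx.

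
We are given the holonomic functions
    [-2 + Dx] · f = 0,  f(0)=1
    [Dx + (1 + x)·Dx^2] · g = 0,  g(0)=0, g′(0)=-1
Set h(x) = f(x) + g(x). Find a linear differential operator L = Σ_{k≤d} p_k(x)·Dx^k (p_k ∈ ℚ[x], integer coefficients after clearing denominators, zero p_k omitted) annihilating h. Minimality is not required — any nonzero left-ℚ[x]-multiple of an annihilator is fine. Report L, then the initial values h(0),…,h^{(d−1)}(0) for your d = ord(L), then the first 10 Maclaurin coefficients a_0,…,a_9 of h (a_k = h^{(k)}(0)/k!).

f: a_k = 1, 2, 2, 4/3, 2/3, 4/15, 4/45, 8/315, 2/315, 4/2835, …
g: a_k = 0, -1, 1/2, -1/3, 1/4, -1/5, 1/6, -1/7, 1/8, -1/9, …
L₀ := lclm(L_f,L_g); ord L₀ ≤ 1+2.
L = (-8 - 4·x)·Dx + (-2 - 8·x - 4·x^2)·Dx^2 + (3 + 5·x + 2·x^2)·Dx^3  (order 3).
h: a_k = 1, 1, 5/2, 1, 11/12, 1/15, 23/90, -37/315, 331/2520, -311/2835, …
ICs: h(0) = 1, h′(0) = 1, h′′(0) = 5.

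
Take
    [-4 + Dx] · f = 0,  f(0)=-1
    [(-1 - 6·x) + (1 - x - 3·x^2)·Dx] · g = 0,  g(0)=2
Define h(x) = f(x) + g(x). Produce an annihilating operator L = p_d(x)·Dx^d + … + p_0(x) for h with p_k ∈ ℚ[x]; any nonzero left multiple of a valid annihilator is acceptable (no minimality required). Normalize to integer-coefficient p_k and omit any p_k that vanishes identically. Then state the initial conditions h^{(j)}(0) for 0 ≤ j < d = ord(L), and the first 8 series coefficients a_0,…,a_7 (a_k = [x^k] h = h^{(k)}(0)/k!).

L = (16 - 8·x + 360·x^2 + 288·x^3) + (8 - 50·x - 134·x^2 + 96·x^3 + 144·x^4)·Dx + (-3 + 13·x + 11·x^2 - 42·x^3 - 36·x^4)·Dx^2  (order 2).
h: a_k = 1, -2, 0, 10/3, 82/3, 1072/15, 8474/45, 135686/315, …
ICs: h(0) = 1, h′(0) = -2.

f: a_k = -1, -4, -8, -32/3, -32/3, -128/15, -256/45, -1024/315, …
g: a_k = 2, 2, 8, 14, 38, 80, 194, 434, …
Sum ⇒ L₀ = lclm(L_f,L_g) in ℚ(x)⟨Dx⟩.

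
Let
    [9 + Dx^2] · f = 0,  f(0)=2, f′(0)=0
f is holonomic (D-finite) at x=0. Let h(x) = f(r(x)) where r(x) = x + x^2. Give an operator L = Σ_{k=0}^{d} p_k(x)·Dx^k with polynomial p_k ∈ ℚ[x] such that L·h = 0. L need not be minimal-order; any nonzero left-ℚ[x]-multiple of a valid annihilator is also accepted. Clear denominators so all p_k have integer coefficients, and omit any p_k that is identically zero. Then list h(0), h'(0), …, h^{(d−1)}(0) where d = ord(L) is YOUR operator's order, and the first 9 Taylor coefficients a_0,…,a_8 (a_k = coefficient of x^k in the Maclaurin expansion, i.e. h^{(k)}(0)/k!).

L = (9 + 54·x + 108·x^2 + 72·x^3) - 2·Dx + (1 + 2·x)·Dx^2  (order 2).
h: a_k = 2, 0, -9, -18, -9/4, 27, 1539/40, 297/20, -52191/2240, …
ICs: h(0) = 2, h′(0) = 0.

f: a_k = 2, 0, -9, 0, 27/4, 0, -81/40, 0, 729/2240, …
h₀=f(r): pull back L_f along r ⇒ L₀.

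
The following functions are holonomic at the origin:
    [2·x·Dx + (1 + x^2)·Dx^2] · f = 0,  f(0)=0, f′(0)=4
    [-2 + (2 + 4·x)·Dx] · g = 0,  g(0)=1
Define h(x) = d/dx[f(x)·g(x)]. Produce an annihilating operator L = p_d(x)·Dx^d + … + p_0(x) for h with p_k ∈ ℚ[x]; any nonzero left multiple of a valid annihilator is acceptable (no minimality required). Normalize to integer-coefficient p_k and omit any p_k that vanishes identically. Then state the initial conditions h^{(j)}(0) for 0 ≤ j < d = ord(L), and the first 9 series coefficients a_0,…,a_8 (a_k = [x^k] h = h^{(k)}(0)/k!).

f: a_k = 0, 4, 0, -4/3, 0, 4/5, 0, -4/7, 0, …
g: a_k = 1, 1, -1/2, 1/2, -5/8, 7/8, -21/16, 33/16, -429/128, …
Sym-product of L_f,L_g gives L₀ (≤ ord 2).
h₀' ⇒ L via d/dx closure of L₀.
L = (-1 + 20·x + 20·x^2 - 12·x^3 - 3·x^4) + (8 + 30·x + 54·x^2 + 34·x^3 - 42·x^4 - 12·x^5)·Dx + (3 + 10·x + 6·x^2 - 2·x^3 - x^4 - 12·x^5 - 4·x^6)·Dx^2  (order 2).
h: a_k = 4, 8, -10, 8/3, -31/6, 109/5, -2263/60, 5806/105, -23035/224, …
ICs: h(0) = 4, h′(0) = 8.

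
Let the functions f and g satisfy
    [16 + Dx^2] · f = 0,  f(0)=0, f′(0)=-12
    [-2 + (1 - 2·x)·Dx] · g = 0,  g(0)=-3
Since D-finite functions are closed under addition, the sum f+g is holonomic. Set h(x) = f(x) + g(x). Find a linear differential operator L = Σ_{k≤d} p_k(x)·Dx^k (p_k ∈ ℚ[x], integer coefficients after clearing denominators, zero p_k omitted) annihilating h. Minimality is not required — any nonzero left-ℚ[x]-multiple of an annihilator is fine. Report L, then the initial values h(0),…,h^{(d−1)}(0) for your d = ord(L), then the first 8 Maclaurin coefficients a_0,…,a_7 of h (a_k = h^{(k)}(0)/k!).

L = (-160 + 256·x - 256·x^2) + (48 - 224·x + 384·x^2 - 256·x^3)·Dx + (-10 + 16·x - 16·x^2)·Dx^2 + (3 - 14·x + 24·x^2 - 16·x^3)·Dx^3  (order 3).
h: a_k = -3, -18, -12, 8, -48, -608/5, -192, -39296/105, …
ICs: h(0) = -3, h′(0) = -18, h′′(0) = -24.

f: a_k = 0, -12, 0, 32, 0, -128/5, 0, 1024/105, …
g: a_k = -3, -6, -12, -24, -48, -96, -192, -384, …
f+g: L₀ = lclm(L_f,L_g), ord ≤ 2+1.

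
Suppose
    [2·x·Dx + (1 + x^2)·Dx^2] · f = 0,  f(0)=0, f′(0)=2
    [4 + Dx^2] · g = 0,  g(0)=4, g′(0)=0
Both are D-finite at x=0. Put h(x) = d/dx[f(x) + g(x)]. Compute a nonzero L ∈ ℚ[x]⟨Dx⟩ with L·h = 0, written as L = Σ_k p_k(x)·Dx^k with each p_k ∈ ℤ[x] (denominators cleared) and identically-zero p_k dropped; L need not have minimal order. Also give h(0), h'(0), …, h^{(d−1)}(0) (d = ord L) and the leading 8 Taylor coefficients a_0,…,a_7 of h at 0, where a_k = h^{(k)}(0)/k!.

L = (-32·x + 80·x^3 + 16·x^5) + (4 + 32·x^2 + 36·x^4 + 8·x^6)·Dx + (-8·x + 20·x^3 + 4·x^5)·Dx^2 + (1 + 8·x^2 + 9·x^4 + 2·x^6)·Dx^3  (order 3).
h: a_k = 2, -16, -2, 32/3, 2, -32/15, -2, 64/315, …
ICs: h(0) = 2, h′(0) = -16, h′′(0) = -4.

f: a_k = 0, 2, 0, -2/3, 0, 2/5, 0, -2/7, …
g: a_k = 4, 0, -8, 0, 8/3, 0, -16/45, 0, …
Weyl lclm of L_f,L_g ⇒ L₀ (ord ≤ 4).
Differentiate: ansatz ord ≤ ord L₀ ⇒ L.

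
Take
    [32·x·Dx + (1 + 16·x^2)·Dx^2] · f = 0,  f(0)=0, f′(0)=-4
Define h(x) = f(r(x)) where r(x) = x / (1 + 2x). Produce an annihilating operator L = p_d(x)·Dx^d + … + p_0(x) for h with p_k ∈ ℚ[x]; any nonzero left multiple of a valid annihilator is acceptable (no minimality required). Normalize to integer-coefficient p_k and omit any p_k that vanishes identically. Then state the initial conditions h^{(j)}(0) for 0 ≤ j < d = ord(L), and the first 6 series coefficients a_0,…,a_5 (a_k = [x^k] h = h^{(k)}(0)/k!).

f: a_k = 0, -4, 0, 64/3, 0, -1024/5, …
Change of var in L_f (x↦r) gives L₀.
L = (4 + 40·x)·Dx + (1 + 4·x + 20·x^2)·Dx^2  (order 2).
h: a_k = 0, -4, 8, 16/3, -96, 1216/5, …
ICs: h(0) = 0, h′(0) = -4.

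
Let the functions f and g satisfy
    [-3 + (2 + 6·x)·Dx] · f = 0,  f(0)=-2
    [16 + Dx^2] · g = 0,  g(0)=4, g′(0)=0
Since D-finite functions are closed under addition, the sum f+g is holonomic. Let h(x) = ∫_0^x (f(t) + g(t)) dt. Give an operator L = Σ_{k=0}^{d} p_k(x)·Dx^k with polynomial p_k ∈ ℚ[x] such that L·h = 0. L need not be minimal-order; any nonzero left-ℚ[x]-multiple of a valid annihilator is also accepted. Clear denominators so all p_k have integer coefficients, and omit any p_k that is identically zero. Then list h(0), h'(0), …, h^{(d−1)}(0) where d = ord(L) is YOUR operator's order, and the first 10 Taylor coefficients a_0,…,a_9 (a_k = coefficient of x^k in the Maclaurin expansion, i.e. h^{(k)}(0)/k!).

f: a_k = -2, -3, 9/4, -27/8, 405/64, -1701/128, 15309/512, -72171/1024, 2814669/16384, -14073345/32768, …
g: a_k = 4, 0, -32, 0, 128/3, 0, -1024/45, 0, 2048/315, 0, …
Weyl lclm of L_f,L_g ⇒ L₀ (ord ≤ 3).
h=∫h₀ ⇒ L = L₀·Dx.
L = (-4368 - 18432·x - 27648·x^2)·Dx + (1760 + 17568·x + 55296·x^2 + 55296·x^3)·Dx^2 + (-273 - 1152·x - 1728·x^2)·Dx^3 + (110 + 1098·x + 3456·x^2 + 3456·x^3)·Dx^4  (order 4).
h: a_k = 0, 2, -3/2, -119/12, -27/32, 9407/960, -567/256, 164617/161280, -72171/8192, 920175167/46448640, …
ICs: h(0) = 0, h′(0) = 2, h′′(0) = -3, h′′′(0) = -119/2.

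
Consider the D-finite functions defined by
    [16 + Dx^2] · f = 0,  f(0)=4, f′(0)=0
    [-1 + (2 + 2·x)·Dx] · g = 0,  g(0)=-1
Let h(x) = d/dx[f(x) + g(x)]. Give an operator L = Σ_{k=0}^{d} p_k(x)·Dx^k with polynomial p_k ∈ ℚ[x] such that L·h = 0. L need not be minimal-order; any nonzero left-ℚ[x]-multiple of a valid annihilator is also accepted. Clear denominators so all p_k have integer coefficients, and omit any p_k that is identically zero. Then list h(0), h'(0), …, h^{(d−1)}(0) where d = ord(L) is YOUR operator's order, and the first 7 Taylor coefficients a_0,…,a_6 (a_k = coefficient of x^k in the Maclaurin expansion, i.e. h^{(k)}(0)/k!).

L = (-1264 - 2048·x - 1024·x^2) + (-2144 - 6240·x - 6144·x^2 - 2048·x^3)·Dx + (-79 - 128·x - 64·x^2)·Dx^2 + (-134 - 390·x - 384·x^2 - 128·x^3)·Dx^3  (order 3).
h: a_k = -1/2, -255/4, -3/16, 16399/96, -35/256, -1047631/7680, -231/2048, …
ICs: h(0) = -1/2, h′(0) = -255/4, h′′(0) = -3/8.

f: a_k = 4, 0, -32, 0, 128/3, 0, -1024/45, …
g: a_k = -1, -1/2, 1/8, -1/16, 5/128, -7/256, 21/1024, …
h₀=f+g: left-lcm gives L₀, ord ≤ 3.
h=h₀': d/dx-closure on L₀ ⇒ L.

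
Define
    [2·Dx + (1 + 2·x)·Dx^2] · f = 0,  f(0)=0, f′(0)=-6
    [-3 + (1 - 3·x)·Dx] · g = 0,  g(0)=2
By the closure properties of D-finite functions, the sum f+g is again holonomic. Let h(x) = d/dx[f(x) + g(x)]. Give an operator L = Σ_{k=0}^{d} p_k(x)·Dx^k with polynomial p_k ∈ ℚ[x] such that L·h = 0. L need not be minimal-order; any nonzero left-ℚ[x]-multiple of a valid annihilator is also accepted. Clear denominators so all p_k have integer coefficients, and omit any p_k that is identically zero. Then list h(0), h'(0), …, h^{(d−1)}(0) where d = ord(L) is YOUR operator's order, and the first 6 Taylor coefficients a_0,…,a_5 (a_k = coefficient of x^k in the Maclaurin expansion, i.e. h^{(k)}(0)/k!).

L = (-78 - 36·x) + (-23 - 132·x - 72·x^2)·Dx + (4 - x - 27·x^2 - 18·x^3)·Dx^2  (order 2).
h: a_k = 0, 48, 138, 696, 2334, 8940, …
ICs: h(0) = 0, h′(0) = 48.

f: a_k = 0, -6, 6, -8, 12, -96/5, …
g: a_k = 2, 6, 18, 54, 162, 486, …
Weyl lclm of L_f,L_g ⇒ L₀ (ord ≤ 3).
h=h₀': d/dx-closure on L₀ ⇒ L.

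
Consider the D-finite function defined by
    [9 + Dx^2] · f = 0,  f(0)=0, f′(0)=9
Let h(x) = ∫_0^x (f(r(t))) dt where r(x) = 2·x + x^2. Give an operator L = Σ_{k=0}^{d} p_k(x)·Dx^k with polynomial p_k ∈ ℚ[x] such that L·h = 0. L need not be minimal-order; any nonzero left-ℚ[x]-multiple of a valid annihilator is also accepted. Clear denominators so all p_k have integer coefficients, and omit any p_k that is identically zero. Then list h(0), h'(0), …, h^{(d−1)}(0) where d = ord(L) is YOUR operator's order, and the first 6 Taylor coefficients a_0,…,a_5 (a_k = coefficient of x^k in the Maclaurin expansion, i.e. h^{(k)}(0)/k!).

f: a_k = 0, 9, 0, -27/2, 0, 243/40, …
Change of var in L_f (x↦r) gives L₀.
h=∫h₀ ⇒ L = L₀·Dx.
L = (36 + 108·x + 108·x^2 + 36·x^3)·Dx - Dx^2 + (1 + x)·Dx^3  (order 3).
h: a_k = 0, 0, 9, 3, -27, -162/5, …
ICs: h(0) = 0, h′(0) = 0, h′′(0) = 18.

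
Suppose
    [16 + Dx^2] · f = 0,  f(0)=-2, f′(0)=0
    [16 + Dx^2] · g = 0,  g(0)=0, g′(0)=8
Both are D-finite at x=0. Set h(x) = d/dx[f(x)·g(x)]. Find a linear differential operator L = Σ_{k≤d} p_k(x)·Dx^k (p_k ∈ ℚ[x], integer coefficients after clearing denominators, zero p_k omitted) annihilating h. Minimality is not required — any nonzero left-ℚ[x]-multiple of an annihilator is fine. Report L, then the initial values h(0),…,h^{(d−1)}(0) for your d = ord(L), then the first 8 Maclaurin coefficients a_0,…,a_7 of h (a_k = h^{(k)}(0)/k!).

f: a_k = -2, 0, 16, 0, -64/3, 0, 512/45, 0, …
g: a_k = 0, 8, 0, -64/3, 0, 256/15, 0, -2048/315, …
L₀ := L_f ⊗_s L_g (sym. prod.), ord ≤ 4.
Derive L from L₀ (diff closure).
L = 64 + Dx^2  (order 2).
h: a_k = -16, 0, 512, 0, -8192/3, 0, 262144/45, 0, …
ICs: h(0) = -16, h′(0) = 0.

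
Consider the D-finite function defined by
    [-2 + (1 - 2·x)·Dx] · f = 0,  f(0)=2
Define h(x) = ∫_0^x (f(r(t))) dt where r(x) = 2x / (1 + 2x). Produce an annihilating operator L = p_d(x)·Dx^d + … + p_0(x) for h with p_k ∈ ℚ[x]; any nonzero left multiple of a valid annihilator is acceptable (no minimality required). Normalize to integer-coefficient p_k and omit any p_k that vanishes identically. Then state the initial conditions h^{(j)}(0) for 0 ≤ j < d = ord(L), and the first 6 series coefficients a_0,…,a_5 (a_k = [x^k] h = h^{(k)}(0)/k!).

f: a_k = 2, 4, 8, 16, 32, 64, …
L₀ from L_f via x↦r, Dx↦r'^{-1}Dx.
∫: right-multiply L₀ by Dx.
L = 4·Dx + (-1 + 4·x^2)·Dx^2  (order 2).
h: a_k = 0, 2, 4, 16/3, 8, 64/5, …
ICs: h(0) = 0, h′(0) = 2.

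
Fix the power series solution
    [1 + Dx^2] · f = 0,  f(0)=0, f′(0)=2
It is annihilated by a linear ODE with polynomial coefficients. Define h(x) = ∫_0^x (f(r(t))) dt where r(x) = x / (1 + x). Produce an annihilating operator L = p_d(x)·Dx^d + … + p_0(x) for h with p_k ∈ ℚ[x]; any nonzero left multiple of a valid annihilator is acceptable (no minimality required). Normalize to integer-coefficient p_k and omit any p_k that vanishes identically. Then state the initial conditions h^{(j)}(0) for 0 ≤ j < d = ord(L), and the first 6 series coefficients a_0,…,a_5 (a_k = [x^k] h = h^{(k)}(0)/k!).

f: a_k = 0, 2, 0, -1/3, 0, 1/60, …
L₀ from L_f via x↦r, Dx↦r'^{-1}Dx.
∫: right-multiply L₀ by Dx.
L = Dx + (2 + 6·x + 6·x^2 + 2·x^3)·Dx^2 + (1 + 4·x + 6·x^2 + 4·x^3 + x^4)·Dx^3  (order 3).
h: a_k = 0, 0, 1, -2/3, 5/12, -1/5, …
ICs: h(0) = 0, h′(0) = 0, h′′(0) = 2.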